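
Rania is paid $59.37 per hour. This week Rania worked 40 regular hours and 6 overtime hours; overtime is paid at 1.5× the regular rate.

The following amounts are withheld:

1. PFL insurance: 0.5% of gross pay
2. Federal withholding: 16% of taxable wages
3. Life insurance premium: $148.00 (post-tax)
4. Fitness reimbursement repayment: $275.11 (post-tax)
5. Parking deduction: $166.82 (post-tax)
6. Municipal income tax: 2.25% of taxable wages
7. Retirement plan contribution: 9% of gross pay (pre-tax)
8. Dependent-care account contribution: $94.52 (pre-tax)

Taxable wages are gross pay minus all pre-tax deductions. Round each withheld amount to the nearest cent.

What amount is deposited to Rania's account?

Regular pay: 40 × $59.37 = $2,374.80
Overtime pay: 6 × $59.37 × 1.5 = $534.33
Gross pay = $2,374.80 + $534.33 = $2,909.13
Retirement plan contribution: $2,909.13 × 0.09 = $261.82
Dependent-care account contribution: $94.52
Pre-tax total = $261.82 + $94.52 = $356.34
Taxable wages = $2,909.13 − $356.34 = $2,552.79
Municipal income tax: $2,552.79 × 0.0225 = $57.44
Federal withholding: $2,552.79 × 0.16 = $408.45
PFL insurance: $2,909.13 × 0.005 = $14.55
Life insurance premium: $148.00
Parking deduction: $166.82
Fitness reimbursement repayment: $275.11
Total deductions = $261.82 + $94.52 + $57.44 + $408.45 + $14.55 + $148.00 + $166.82 + $275.11 = $1,426.71
Net pay = $2,909.13 − $1,426.71 = $1,482.42

$1,482.42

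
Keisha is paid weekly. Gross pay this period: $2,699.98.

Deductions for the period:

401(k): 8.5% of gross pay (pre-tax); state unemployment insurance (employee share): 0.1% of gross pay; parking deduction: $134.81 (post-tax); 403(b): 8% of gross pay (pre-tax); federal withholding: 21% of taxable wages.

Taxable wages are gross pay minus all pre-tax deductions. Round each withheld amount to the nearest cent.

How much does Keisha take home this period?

$1,643.53

401(k): $2,699.98 × 0.085 = $229.50
403(b): $2,699.98 × 0.08 = $216.00
Pre-tax total = $229.50 + $216.00 = $445.50
Taxable wages = $2,699.98 − $445.50 = $2,254.48
Federal withholding: $2,254.48 × 0.21 = $473.44
State unemployment insurance (employee share): $2,699.98 × 0.001 = $2.70
Parking deduction: $134.81
Total deductions = $229.50 + $216.00 + $473.44 + $2.70 + $134.81 = $1,056.45
Net pay = $2,699.98 − $1,056.45 = $1,643.53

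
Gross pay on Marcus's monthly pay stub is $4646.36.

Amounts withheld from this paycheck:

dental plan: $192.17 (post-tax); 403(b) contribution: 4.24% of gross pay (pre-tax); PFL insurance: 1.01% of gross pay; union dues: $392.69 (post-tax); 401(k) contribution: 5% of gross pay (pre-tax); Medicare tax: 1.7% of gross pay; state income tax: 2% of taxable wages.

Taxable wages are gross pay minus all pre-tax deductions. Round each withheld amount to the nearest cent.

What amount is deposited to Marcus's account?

401(k) contribution: $4646.36 × 0.05 = $232.32
403(b) contribution: $4646.36 × 0.0424 = $197.01
Pre-tax total = $232.32 + $197.01 = $429.33
Taxable wages = $4646.36 − $429.33 = $4217.03
State income tax: $4217.03 × 0.02 = $84.34
PFL insurance: $4646.36 × 0.0101 = $46.93
Medicare tax: $4646.36 × 0.017 = $78.99
Union dues: $392.69
Dental plan: $192.17
Total deductions = $232.32 + $197.01 + $84.34 + $46.93 + $78.99 + $392.69 + $192.17 = $1224.45
Net pay = $4646.36 − $1224.45 = $3421.91

$3421.91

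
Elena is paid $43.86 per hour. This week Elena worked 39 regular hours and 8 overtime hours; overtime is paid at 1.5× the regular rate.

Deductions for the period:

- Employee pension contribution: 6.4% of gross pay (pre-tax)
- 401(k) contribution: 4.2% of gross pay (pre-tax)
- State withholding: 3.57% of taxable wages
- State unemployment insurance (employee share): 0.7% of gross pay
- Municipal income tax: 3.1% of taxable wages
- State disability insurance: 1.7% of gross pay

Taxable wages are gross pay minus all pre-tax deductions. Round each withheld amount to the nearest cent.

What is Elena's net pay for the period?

Regular pay: 39 × $43.86 = $1,710.54
Overtime pay: 8 × $43.86 × 1.5 = $526.32
Gross pay = $1,710.54 + $526.32 = $2,236.86
401(k) contribution: $2,236.86 × 0.042 = $93.95
Employee pension contribution: $2,236.86 × 0.064 = $143.16
Pre-tax total = $93.95 + $143.16 = $237.11
Taxable wages = $2,236.86 − $237.11 = $1,999.75
State withholding: $1,999.75 × 0.0357 = $71.39
Municipal income tax: $1,999.75 × 0.031 = $61.99
State disability insurance: $2,236.86 × 0.017 = $38.03
State unemployment insurance (employee share): $2,236.86 × 0.007 = $15.66
Total deductions = $93.95 + $143.16 + $71.39 + $61.99 + $38.03 + $15.66 = $424.18
Net pay = $2,236.86 − $424.18 = $1,812.68

$1,812.68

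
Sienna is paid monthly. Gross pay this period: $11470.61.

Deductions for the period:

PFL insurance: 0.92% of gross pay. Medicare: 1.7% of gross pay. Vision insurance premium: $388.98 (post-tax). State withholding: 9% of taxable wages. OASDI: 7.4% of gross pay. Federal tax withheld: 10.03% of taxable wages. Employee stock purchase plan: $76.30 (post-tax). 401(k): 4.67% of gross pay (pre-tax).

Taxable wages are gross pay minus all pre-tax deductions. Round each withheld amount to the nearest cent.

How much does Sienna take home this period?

401(k): $11470.61 × 0.0467 = $535.68
Taxable wages = $11470.61 − $535.68 = $10934.93
Federal tax withheld: $10934.93 × 0.1003 = $1096.77
State withholding: $10934.93 × 0.09 = $984.14
PFL insurance: $11470.61 × 0.0092 = $105.53
Medicare: $11470.61 × 0.017 = $195.00
OASDI: $11470.61 × 0.074 = $848.83
Vision insurance premium: $388.98
Employee stock purchase plan: $76.30
Total deductions = $535.68 + $1096.77 + $984.14 + $105.53 + $195.00 + $848.83 + $388.98 + $76.30 = $4231.23
Net pay = $11470.61 − $4231.23 = $7239.38

$7239.38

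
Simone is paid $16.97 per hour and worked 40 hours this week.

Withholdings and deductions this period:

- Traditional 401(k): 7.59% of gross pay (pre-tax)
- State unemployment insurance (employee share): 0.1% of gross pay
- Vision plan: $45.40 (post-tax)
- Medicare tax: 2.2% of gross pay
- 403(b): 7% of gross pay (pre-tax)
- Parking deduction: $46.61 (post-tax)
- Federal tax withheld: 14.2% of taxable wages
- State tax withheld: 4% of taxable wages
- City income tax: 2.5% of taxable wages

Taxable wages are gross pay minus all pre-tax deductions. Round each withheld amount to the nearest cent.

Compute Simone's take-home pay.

$352.13

Gross pay: 40 × $16.97 = $678.80
Traditional 401(k): $678.80 × 0.0759 = $51.52
403(b): $678.80 × 0.07 = $47.52
Pre-tax total = $51.52 + $47.52 = $99.04
Taxable wages = $678.80 − $99.04 = $579.76
State tax withheld: $579.76 × 0.04 = $23.19
City income tax: $579.76 × 0.025 = $14.49
Federal tax withheld: $579.76 × 0.142 = $82.33
Medicare tax: $678.80 × 0.022 = $14.93
State unemployment insurance (employee share): $678.80 × 0.001 = $0.68
Parking deduction: $46.61
Vision plan: $45.40
Total deductions = $51.52 + $47.52 + $23.19 + $14.49 + $82.33 + $14.93 + $0.68 + $46.61 + $45.40 = $326.67
Net pay = $678.80 − $326.67 = $352.13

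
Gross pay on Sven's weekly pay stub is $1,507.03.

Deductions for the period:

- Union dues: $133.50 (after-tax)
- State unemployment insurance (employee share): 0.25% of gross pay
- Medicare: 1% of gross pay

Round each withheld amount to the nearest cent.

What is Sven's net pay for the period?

Medicare: $1,507.03 × 0.01 = $15.07
State unemployment insurance (employee share): $1,507.03 × 0.0025 = $3.77
Union dues: $133.50
Total deductions = $15.07 + $3.77 + $133.50 = $152.34
Net pay = $1,507.03 − $152.34 = $1,354.69

$1,354.69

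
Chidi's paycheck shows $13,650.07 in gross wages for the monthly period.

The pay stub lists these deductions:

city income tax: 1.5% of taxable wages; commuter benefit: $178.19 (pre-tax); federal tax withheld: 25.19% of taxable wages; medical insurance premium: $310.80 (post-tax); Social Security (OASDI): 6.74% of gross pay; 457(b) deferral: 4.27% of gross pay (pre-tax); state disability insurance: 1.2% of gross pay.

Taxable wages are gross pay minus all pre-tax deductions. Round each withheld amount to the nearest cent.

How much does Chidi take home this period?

$8,054.33

Commuter benefit: $178.19
457(b) deferral: $13,650.07 × 0.0427 = $582.86
Pre-tax total = $178.19 + $582.86 = $761.05
Taxable wages = $13,650.07 − $761.05 = $12,889.02
City income tax: $12,889.02 × 0.015 = $193.34
Federal tax withheld: $12,889.02 × 0.2519 = $3,246.74
State disability insurance: $13,650.07 × 0.012 = $163.80
Social Security (OASDI): $13,650.07 × 0.0674 = $920.01
Medical insurance premium: $310.80
Total deductions = $178.19 + $582.86 + $193.34 + $3,246.74 + $163.80 + $920.01 + $310.80 = $5,595.74
Net pay = $13,650.07 − $5,595.74 = $8,054.33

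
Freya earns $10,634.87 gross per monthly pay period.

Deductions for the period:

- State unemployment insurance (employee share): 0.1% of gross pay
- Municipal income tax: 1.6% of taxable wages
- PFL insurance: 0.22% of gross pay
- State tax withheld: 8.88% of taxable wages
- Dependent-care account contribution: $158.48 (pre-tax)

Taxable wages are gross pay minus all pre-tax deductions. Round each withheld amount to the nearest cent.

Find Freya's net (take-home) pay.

$9,344.44

Dependent-care account contribution: $158.48
Taxable wages = $10,634.87 − $158.48 = $10,476.39
Municipal income tax: $10,476.39 × 0.016 = $167.62
State tax withheld: $10,476.39 × 0.0888 = $930.30
State unemployment insurance (employee share): $10,634.87 × 0.001 = $10.63
PFL insurance: $10,634.87 × 0.0022 = $23.40
Total deductions = $158.48 + $167.62 + $930.30 + $10.63 + $23.40 = $1,290.43
Net pay = $10,634.87 − $1,290.43 = $9,344.44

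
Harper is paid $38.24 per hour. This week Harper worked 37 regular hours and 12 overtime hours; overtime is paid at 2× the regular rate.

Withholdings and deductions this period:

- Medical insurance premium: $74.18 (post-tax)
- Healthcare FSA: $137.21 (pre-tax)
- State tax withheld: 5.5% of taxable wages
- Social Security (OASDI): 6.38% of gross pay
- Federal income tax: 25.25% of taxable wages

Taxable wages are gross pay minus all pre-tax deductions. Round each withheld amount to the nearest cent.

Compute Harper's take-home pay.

Regular pay: 37 × $38.24 = $1,414.88
Overtime pay: 12 × $38.24 × 2 = $917.76
Gross pay = $1,414.88 + $917.76 = $2,332.64
Healthcare FSA: $137.21
Taxable wages = $2,332.64 − $137.21 = $2,195.43
State tax withheld: $2,195.43 × 0.055 = $120.75
Federal income tax: $2,195.43 × 0.2525 = $554.35
Social Security (OASDI): $2,332.64 × 0.0638 = $148.82
Medical insurance premium: $74.18
Total deductions = $137.21 + $120.75 + $554.35 + $148.82 + $74.18 = $1,035.31
Net pay = $2,332.64 − $1,035.31 = $1,297.33

$1,297.33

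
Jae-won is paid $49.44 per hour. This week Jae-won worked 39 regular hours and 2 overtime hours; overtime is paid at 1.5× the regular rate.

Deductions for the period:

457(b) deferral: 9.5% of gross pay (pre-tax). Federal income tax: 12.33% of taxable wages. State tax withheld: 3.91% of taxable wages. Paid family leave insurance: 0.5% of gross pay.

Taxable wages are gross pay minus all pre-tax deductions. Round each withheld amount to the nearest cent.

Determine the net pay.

$1,563.64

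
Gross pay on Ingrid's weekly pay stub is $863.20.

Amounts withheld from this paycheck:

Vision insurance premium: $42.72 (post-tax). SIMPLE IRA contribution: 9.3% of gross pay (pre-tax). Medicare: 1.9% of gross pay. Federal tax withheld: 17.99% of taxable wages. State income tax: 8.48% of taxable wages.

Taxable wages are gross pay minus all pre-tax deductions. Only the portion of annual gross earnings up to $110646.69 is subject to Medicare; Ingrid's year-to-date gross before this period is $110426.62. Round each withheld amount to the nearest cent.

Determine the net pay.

SIMPLE IRA contribution: $863.20 × 0.093 = $80.28
Taxable wages = $863.20 − $80.28 = $782.92
Federal tax withheld: $782.92 × 0.1799 = $140.85
State income tax: $782.92 × 0.0848 = $66.39
Medicare: only $110646.69 − $110426.62 = $220.07 of this check is subject → $220.07 × 0.019 = $4.18
Vision insurance premium: $42.72
Total deductions = $80.28 + $140.85 + $66.39 + $4.18 + $42.72 = $334.42
Net pay = $863.20 − $334.42 = $528.78

$528.78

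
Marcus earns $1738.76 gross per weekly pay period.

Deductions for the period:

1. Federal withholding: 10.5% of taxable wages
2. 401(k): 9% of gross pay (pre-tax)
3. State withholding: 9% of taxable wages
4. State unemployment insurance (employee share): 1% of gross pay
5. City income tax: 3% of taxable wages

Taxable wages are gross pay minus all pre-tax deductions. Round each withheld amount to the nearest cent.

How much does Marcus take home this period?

401(k): $1738.76 × 0.09 = $156.49
Taxable wages = $1738.76 − $156.49 = $1582.27
State withholding: $1582.27 × 0.09 = $142.40
Federal withholding: $1582.27 × 0.105 = $166.14
City income tax: $1582.27 × 0.03 = $47.47
State unemployment insurance (employee share): $1738.76 × 0.01 = $17.39
Total deductions = $156.49 + $142.40 + $166.14 + $47.47 + $17.39 = $529.89
Net pay = $1738.76 − $529.89 = $1208.87

$1208.87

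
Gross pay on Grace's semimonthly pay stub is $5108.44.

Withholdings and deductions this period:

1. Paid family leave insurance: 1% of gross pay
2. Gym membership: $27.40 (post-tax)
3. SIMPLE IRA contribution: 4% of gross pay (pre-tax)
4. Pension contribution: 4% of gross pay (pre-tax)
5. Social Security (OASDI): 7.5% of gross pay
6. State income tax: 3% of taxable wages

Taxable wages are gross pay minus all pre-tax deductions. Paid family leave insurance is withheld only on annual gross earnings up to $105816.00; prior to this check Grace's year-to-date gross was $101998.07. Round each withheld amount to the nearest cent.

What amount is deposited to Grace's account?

SIMPLE IRA contribution: $5108.44 × 0.04 = $204.34
Pension contribution: $5108.44 × 0.04 = $204.34
Pre-tax total = $204.34 + $204.34 = $408.68
Taxable wages = $5108.44 − $408.68 = $4699.76
State income tax: $4699.76 × 0.03 = $140.99
Social Security (OASDI): $5108.44 × 0.075 = $383.13
Paid family leave insurance: only $105816.00 − $101998.07 = $3817.93 of this check is subject → $3817.93 × 0.01 = $38.18
Gym membership: $27.40
Total deductions = $204.34 + $204.34 + $140.99 + $383.13 + $38.18 + $27.40 = $998.38
Net pay = $5108.44 − $998.38 = $4110.06

$4110.06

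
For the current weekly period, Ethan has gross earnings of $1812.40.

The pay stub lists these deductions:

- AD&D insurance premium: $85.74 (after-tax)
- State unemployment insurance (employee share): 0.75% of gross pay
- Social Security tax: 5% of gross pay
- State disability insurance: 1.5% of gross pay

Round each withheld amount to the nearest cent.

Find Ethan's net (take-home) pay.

$1595.26

State unemployment insurance (employee share): $1812.40 × 0.0075 = $13.59
Social Security tax: $1812.40 × 0.05 = $90.62
State disability insurance: $1812.40 × 0.015 = $27.19
AD&D insurance premium: $85.74
Total deductions = $13.59 + $90.62 + $27.19 + $85.74 = $217.14
Net pay = $1812.40 − $217.14 = $1595.26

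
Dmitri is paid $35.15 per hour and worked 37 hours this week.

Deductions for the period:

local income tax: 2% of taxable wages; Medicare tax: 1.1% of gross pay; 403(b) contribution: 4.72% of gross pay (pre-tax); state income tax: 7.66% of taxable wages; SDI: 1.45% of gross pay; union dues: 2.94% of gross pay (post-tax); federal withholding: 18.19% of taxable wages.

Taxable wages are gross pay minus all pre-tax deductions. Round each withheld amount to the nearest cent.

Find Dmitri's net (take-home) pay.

$822.65

Gross pay: 37 × $35.15 = $1,300.55
403(b) contribution: $1,300.55 × 0.0472 = $61.39
Taxable wages = $1,300.55 − $61.39 = $1,239.16
Local income tax: $1,239.16 × 0.02 = $24.78
State income tax: $1,239.16 × 0.0766 = $94.92
Federal withholding: $1,239.16 × 0.1819 = $225.40
SDI: $1,300.55 × 0.0145 = $18.86
Medicare tax: $1,300.55 × 0.011 = $14.31
Union dues: $1,300.55 × 0.0294 = $38.24
Total deductions = $61.39 + $24.78 + $94.92 + $225.40 + $18.86 + $14.31 + $38.24 = $477.90
Net pay = $1,300.55 − $477.90 = $822.65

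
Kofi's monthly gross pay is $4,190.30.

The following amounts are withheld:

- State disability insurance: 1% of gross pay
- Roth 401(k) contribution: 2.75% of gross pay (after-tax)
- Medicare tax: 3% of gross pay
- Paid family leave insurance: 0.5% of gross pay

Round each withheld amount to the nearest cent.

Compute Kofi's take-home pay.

$3,886.51

Medicare tax: $4,190.30 × 0.03 = $125.71
Paid family leave insurance: $4,190.30 × 0.005 = $20.95
State disability insurance: $4,190.30 × 0.01 = $41.90
Roth 401(k) contribution: $4,190.30 × 0.0275 = $115.23
Total deductions = $125.71 + $20.95 + $41.90 + $115.23 = $303.79
Net pay = $4,190.30 − $303.79 = $3,886.51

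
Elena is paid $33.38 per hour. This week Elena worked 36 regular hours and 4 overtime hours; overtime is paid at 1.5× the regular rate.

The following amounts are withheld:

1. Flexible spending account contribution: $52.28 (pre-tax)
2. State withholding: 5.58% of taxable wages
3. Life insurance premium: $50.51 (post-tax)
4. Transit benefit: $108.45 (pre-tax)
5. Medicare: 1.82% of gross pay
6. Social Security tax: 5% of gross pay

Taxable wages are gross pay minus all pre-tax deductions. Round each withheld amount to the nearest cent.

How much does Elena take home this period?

$1,025.84

Regular pay: 36 × $33.38 = $1,201.68
Overtime pay: 4 × $33.38 × 1.5 = $200.28
Gross pay = $1,201.68 + $200.28 = $1,401.96
Flexible spending account contribution: $52.28
Transit benefit: $108.45
Pre-tax total = $52.28 + $108.45 = $160.73
Taxable wages = $1,401.96 − $160.73 = $1,241.23
State withholding: $1,241.23 × 0.0558 = $69.26
Medicare: $1,401.96 × 0.0182 = $25.52
Social Security tax: $1,401.96 × 0.05 = $70.10
Life insurance premium: $50.51
Total deductions = $52.28 + $108.45 + $69.26 + $25.52 + $70.10 + $50.51 = $376.12
Net pay = $1,401.96 − $376.12 = $1,025.84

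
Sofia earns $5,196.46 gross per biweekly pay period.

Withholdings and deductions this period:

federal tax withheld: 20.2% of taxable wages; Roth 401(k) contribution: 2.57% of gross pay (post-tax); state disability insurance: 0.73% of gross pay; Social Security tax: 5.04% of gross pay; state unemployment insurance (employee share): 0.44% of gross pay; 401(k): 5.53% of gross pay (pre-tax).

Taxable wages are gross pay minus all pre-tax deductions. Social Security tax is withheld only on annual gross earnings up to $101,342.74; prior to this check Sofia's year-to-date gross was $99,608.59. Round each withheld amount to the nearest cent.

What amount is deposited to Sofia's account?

401(k): $5,196.46 × 0.0553 = $287.36
Taxable wages = $5,196.46 − $287.36 = $4,909.10
Federal tax withheld: $4,909.10 × 0.202 = $991.64
State disability insurance: $5,196.46 × 0.0073 = $37.93
State unemployment insurance (employee share): $5,196.46 × 0.0044 = $22.86
Social Security tax: only $101,342.74 − $99,608.59 = $1,734.15 of this check is subject → $1,734.15 × 0.0504 = $87.40
Roth 401(k) contribution: $5,196.46 × 0.0257 = $133.55
Total deductions = $287.36 + $991.64 + $37.93 + $22.86 + $87.40 + $133.55 = $1,560.74
Net pay = $5,196.46 − $1,560.74 = $3,635.72

$3,635.72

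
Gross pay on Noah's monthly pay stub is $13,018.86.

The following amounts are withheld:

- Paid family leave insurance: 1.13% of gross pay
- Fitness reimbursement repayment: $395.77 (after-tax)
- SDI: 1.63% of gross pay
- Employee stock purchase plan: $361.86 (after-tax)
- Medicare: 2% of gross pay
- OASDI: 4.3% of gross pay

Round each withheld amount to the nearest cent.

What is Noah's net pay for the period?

SDI: $13,018.86 × 0.0163 = $212.21
Paid family leave insurance: $13,018.86 × 0.0113 = $147.11
OASDI: $13,018.86 × 0.043 = $559.81
Medicare: $13,018.86 × 0.02 = $260.38
Fitness reimbursement repayment: $395.77
Employee stock purchase plan: $361.86
Total deductions = $212.21 + $147.11 + $559.81 + $260.38 + $395.77 + $361.86 = $1,937.14
Net pay = $13,018.86 − $1,937.14 = $11,081.72

$11,081.72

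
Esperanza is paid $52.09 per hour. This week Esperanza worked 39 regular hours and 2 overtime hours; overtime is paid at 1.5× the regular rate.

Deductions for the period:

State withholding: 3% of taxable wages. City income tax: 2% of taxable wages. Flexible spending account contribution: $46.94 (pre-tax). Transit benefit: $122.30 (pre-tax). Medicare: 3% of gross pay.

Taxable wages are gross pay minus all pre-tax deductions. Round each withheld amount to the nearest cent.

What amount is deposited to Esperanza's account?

Regular pay: 39 × $52.09 = $2,031.51
Overtime pay: 2 × $52.09 × 1.5 = $156.27
Gross pay = $2,031.51 + $156.27 = $2,187.78
Transit benefit: $122.30
Flexible spending account contribution: $46.94
Pre-tax total = $122.30 + $46.94 = $169.24
Taxable wages = $2,187.78 − $169.24 = $2,018.54
State withholding: $2,018.54 × 0.03 = $60.56
City income tax: $2,018.54 × 0.02 = $40.37
Medicare: $2,187.78 × 0.03 = $65.63
Total deductions = $122.30 + $46.94 + $60.56 + $40.37 + $65.63 = $335.80
Net pay = $2,187.78 − $335.80 = $1,851.98

$1,851.98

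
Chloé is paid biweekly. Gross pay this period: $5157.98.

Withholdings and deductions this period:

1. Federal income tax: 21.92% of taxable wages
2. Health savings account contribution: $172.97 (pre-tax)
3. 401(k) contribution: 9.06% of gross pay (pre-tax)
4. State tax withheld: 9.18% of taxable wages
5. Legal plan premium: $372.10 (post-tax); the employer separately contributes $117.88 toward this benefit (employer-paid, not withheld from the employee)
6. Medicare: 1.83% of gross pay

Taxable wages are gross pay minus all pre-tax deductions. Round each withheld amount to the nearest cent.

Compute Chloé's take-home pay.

$2646.21

Health savings account contribution: $172.97
401(k) contribution: $5157.98 × 0.0906 = $467.31
Pre-tax total = $172.97 + $467.31 = $640.28
Taxable wages = $5157.98 − $640.28 = $4517.70
Federal income tax: $4517.70 × 0.2192 = $990.28
State tax withheld: $4517.70 × 0.0918 = $414.72
Medicare: $5157.98 × 0.0183 = $94.39
Legal plan premium: $372.10
(Employer's $117.88 toward legal plan premium is not withheld from the employee.)
Total deductions = $172.97 + $467.31 + $990.28 + $414.72 + $94.39 + $372.10 = $2511.77
Net pay = $5157.98 − $2511.77 = $2646.21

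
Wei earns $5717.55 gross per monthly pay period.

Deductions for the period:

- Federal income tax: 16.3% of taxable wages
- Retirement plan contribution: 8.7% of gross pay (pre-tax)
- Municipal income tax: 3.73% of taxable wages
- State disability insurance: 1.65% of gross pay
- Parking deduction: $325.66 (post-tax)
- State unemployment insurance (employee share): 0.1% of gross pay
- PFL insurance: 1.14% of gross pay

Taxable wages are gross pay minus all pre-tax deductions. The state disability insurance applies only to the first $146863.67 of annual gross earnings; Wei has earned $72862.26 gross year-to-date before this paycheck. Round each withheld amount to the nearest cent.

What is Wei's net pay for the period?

Retirement plan contribution: $5717.55 × 0.087 = $497.43
Taxable wages = $5717.55 − $497.43 = $5220.12
Federal income tax: $5220.12 × 0.163 = $850.88
Municipal income tax: $5220.12 × 0.0373 = $194.71
State disability insurance: cap not yet reached, full $5717.55 is subject → $5717.55 × 0.0165 = $94.34
State unemployment insurance (employee share): $5717.55 × 0.001 = $5.72
PFL insurance: $5717.55 × 0.0114 = $65.18
Parking deduction: $325.66
Total deductions = $497.43 + $850.88 + $194.71 + $94.34 + $5.72 + $65.18 + $325.66 = $2033.92
Net pay = $5717.55 − $2033.92 = $3683.63

$3683.63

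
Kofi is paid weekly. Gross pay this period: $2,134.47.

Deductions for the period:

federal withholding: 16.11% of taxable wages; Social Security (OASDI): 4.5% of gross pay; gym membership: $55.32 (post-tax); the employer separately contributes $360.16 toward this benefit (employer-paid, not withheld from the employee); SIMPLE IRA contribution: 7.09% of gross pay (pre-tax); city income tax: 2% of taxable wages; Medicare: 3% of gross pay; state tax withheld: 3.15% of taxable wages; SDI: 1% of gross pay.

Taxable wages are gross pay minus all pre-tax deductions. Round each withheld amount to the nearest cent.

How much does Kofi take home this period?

SIMPLE IRA contribution: $2,134.47 × 0.0709 = $151.33
Taxable wages = $2,134.47 − $151.33 = $1,983.14
Federal withholding: $1,983.14 × 0.1611 = $319.48
State tax withheld: $1,983.14 × 0.0315 = $62.47
City income tax: $1,983.14 × 0.02 = $39.66
Medicare: $2,134.47 × 0.03 = $64.03
SDI: $2,134.47 × 0.01 = $21.34
Social Security (OASDI): $2,134.47 × 0.045 = $96.05
Gym membership: $55.32
(Employer's $360.16 toward gym membership is not withheld from the employee.)
Total deductions = $151.33 + $319.48 + $62.47 + $39.66 + $64.03 + $21.34 + $96.05 + $55.32 = $809.68
Net pay = $2,134.47 − $809.68 = $1,324.79

$1,324.79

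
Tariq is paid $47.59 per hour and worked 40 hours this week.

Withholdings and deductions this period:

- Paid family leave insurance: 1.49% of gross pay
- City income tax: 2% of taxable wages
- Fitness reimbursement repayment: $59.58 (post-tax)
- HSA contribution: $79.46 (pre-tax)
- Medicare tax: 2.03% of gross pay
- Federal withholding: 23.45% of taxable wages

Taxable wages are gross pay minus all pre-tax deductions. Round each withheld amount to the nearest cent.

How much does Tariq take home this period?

$1,233.32

Gross pay: 40 × $47.59 = $1,903.60
HSA contribution: $79.46
Taxable wages = $1,903.60 − $79.46 = $1,824.14
Federal withholding: $1,824.14 × 0.2345 = $427.76
City income tax: $1,824.14 × 0.02 = $36.48
Medicare tax: $1,903.60 × 0.0203 = $38.64
Paid family leave insurance: $1,903.60 × 0.0149 = $28.36
Fitness reimbursement repayment: $59.58
Total deductions = $79.46 + $427.76 + $36.48 + $38.64 + $28.36 + $59.58 = $670.28
Net pay = $1,903.60 − $670.28 = $1,233.32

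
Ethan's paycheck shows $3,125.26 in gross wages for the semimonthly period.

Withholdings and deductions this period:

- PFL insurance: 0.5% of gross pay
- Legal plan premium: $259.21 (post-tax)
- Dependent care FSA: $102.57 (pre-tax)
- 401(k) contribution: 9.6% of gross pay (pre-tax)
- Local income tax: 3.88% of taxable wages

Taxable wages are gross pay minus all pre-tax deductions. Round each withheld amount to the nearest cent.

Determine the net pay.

$2,342.19

Dependent care FSA: $102.57
401(k) contribution: $3,125.26 × 0.096 = $300.02
Pre-tax total = $102.57 + $300.02 = $402.59
Taxable wages = $3,125.26 − $402.59 = $2,722.67
Local income tax: $2,722.67 × 0.0388 = $105.64
PFL insurance: $3,125.26 × 0.005 = $15.63
Legal plan premium: $259.21
Total deductions = $102.57 + $300.02 + $105.64 + $15.63 + $259.21 = $783.07
Net pay = $3,125.26 − $783.07 = $2,342.19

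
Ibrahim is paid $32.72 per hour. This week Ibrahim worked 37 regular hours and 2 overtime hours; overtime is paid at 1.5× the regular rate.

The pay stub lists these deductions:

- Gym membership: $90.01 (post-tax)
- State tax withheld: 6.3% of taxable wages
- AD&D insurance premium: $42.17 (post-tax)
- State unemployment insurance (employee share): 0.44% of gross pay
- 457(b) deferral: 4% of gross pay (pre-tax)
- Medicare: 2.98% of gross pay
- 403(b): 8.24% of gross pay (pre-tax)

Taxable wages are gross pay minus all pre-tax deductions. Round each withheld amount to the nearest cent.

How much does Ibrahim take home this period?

Regular pay: 37 × $32.72 = $1,210.64
Overtime pay: 2 × $32.72 × 1.5 = $98.16
Gross pay = $1,210.64 + $98.16 = $1,308.80
403(b): $1,308.80 × 0.0824 = $107.85
457(b) deferral: $1,308.80 × 0.04 = $52.35
Pre-tax total = $107.85 + $52.35 = $160.20
Taxable wages = $1,308.80 − $160.20 = $1,148.60
State tax withheld: $1,148.60 × 0.063 = $72.36
Medicare: $1,308.80 × 0.0298 = $39.00
State unemployment insurance (employee share): $1,308.80 × 0.0044 = $5.76
Gym membership: $90.01
AD&D insurance premium: $42.17
Total deductions = $107.85 + $52.35 + $72.36 + $39.00 + $5.76 + $90.01 + $42.17 = $409.50
Net pay = $1,308.80 − $409.50 = $899.30

$899.30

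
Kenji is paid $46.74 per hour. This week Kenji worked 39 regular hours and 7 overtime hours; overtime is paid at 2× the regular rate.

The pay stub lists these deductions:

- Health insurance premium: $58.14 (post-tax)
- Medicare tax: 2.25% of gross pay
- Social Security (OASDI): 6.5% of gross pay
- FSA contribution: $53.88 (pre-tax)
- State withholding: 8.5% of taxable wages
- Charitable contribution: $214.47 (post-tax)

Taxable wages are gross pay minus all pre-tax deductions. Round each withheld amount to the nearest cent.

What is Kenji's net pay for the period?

$1,727.99

Regular pay: 39 × $46.74 = $1,822.86
Overtime pay: 7 × $46.74 × 2 = $654.36
Gross pay = $1,822.86 + $654.36 = $2,477.22
FSA contribution: $53.88
Taxable wages = $2,477.22 − $53.88 = $2,423.34
State withholding: $2,423.34 × 0.085 = $205.98
Social Security (OASDI): $2,477.22 × 0.065 = $161.02
Medicare tax: $2,477.22 × 0.0225 = $55.74
Charitable contribution: $214.47
Health insurance premium: $58.14
Total deductions = $53.88 + $205.98 + $161.02 + $55.74 + $214.47 + $58.14 = $749.23
Net pay = $2,477.22 − $749.23 = $1,727.99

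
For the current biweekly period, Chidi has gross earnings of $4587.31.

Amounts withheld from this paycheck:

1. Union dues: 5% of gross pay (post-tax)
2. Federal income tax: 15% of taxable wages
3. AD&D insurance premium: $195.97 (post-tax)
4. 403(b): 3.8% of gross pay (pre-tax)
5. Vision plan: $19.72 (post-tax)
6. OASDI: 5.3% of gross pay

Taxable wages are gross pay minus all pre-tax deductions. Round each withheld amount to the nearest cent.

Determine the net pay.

403(b): $4587.31 × 0.038 = $174.32
Taxable wages = $4587.31 − $174.32 = $4412.99
Federal income tax: $4412.99 × 0.15 = $661.95
OASDI: $4587.31 × 0.053 = $243.13
Vision plan: $19.72
AD&D insurance premium: $195.97
Union dues: $4587.31 × 0.05 = $229.37
Total deductions = $174.32 + $661.95 + $243.13 + $19.72 + $195.97 + $229.37 = $1524.46
Net pay = $4587.31 − $1524.46 = $3062.85

$3062.85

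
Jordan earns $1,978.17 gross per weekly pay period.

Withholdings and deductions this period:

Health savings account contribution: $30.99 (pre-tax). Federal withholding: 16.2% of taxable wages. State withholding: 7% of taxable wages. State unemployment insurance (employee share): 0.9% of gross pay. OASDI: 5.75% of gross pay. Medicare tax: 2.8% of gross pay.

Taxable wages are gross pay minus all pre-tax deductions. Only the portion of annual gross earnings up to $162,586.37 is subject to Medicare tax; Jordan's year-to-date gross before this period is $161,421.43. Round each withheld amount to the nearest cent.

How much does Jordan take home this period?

$1,331.28

Health savings account contribution: $30.99
Taxable wages = $1,978.17 − $30.99 = $1,947.18
State withholding: $1,947.18 × 0.07 = $136.30
Federal withholding: $1,947.18 × 0.162 = $315.44
State unemployment insurance (employee share): $1,978.17 × 0.009 = $17.80
OASDI: $1,978.17 × 0.0575 = $113.74
Medicare tax: only $162,586.37 − $161,421.43 = $1,164.94 of this check is subject → $1,164.94 × 0.028 = $32.62
Total deductions = $30.99 + $136.30 + $315.44 + $17.80 + $113.74 + $32.62 = $646.89
Net pay = $1,978.17 − $646.89 = $1,331.28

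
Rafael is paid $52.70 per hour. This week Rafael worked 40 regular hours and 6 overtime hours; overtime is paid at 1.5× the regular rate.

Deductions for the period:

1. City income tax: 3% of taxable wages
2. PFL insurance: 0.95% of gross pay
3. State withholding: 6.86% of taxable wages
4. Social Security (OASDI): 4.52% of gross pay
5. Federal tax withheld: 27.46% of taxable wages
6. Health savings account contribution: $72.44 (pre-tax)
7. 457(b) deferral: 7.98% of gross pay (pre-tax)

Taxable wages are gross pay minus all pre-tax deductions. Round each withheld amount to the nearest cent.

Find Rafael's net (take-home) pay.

Regular pay: 40 × $52.70 = $2108.00
Overtime pay: 6 × $52.70 × 1.5 = $474.30
Gross pay = $2108.00 + $474.30 = $2582.30
457(b) deferral: $2582.30 × 0.0798 = $206.07
Health savings account contribution: $72.44
Pre-tax total = $206.07 + $72.44 = $278.51
Taxable wages = $2582.30 − $278.51 = $2303.79
Federal tax withheld: $2303.79 × 0.2746 = $632.62
State withholding: $2303.79 × 0.0686 = $158.04
City income tax: $2303.79 × 0.03 = $69.11
PFL insurance: $2582.30 × 0.0095 = $24.53
Social Security (OASDI): $2582.30 × 0.0452 = $116.72
Total deductions = $206.07 + $72.44 + $632.62 + $158.04 + $69.11 + $24.53 + $116.72 = $1279.53
Net pay = $2582.30 − $1279.53 = $1302.77

$1302.77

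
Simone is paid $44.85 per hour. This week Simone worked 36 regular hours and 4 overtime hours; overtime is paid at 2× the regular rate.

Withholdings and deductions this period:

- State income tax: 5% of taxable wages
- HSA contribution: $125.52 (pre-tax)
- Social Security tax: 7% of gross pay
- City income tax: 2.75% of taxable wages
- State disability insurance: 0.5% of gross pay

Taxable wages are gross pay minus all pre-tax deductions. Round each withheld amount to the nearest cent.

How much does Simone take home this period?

Regular pay: 36 × $44.85 = $1,614.60
Overtime pay: 4 × $44.85 × 2 = $358.80
Gross pay = $1,614.60 + $358.80 = $1,973.40
HSA contribution: $125.52
Taxable wages = $1,973.40 − $125.52 = $1,847.88
State income tax: $1,847.88 × 0.05 = $92.39
City income tax: $1,847.88 × 0.0275 = $50.82
State disability insurance: $1,973.40 × 0.005 = $9.87
Social Security tax: $1,973.40 × 0.07 = $138.14
Total deductions = $125.52 + $92.39 + $50.82 + $9.87 + $138.14 = $416.74
Net pay = $1,973.40 − $416.74 = $1,556.66

$1,556.66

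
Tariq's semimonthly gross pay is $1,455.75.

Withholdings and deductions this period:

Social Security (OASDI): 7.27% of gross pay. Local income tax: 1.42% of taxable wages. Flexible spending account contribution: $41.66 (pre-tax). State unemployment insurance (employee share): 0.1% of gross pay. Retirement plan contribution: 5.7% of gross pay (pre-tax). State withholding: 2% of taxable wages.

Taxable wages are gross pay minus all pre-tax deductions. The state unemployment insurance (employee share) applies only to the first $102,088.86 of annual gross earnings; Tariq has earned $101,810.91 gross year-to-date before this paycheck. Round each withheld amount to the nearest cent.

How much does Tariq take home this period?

$1,179.48

Flexible spending account contribution: $41.66
Retirement plan contribution: $1,455.75 × 0.057 = $82.98
Pre-tax total = $41.66 + $82.98 = $124.64
Taxable wages = $1,455.75 − $124.64 = $1,331.11
Local income tax: $1,331.11 × 0.0142 = $18.90
State withholding: $1,331.11 × 0.02 = $26.62
State unemployment insurance (employee share): only $102,088.86 − $101,810.91 = $277.95 of this check is subject → $277.95 × 0.001 = $0.28
Social Security (OASDI): $1,455.75 × 0.0727 = $105.83
Total deductions = $41.66 + $82.98 + $18.90 + $26.62 + $0.28 + $105.83 = $276.27
Net pay = $1,455.75 − $276.27 = $1,179.48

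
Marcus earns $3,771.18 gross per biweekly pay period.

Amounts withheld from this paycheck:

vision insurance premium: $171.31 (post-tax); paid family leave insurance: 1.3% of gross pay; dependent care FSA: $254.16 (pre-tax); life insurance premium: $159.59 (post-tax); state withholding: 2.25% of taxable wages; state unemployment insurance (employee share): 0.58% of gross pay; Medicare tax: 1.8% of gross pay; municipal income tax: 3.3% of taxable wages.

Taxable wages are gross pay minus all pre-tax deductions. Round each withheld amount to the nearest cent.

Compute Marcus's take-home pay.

Dependent care FSA: $254.16
Taxable wages = $3,771.18 − $254.16 = $3,517.02
State withholding: $3,517.02 × 0.0225 = $79.13
Municipal income tax: $3,517.02 × 0.033 = $116.06
Medicare tax: $3,771.18 × 0.018 = $67.88
State unemployment insurance (employee share): $3,771.18 × 0.0058 = $21.87
Paid family leave insurance: $3,771.18 × 0.013 = $49.03
Life insurance premium: $159.59
Vision insurance premium: $171.31
Total deductions = $254.16 + $79.13 + $116.06 + $67.88 + $21.87 + $49.03 + $159.59 + $171.31 = $919.03
Net pay = $3,771.18 − $919.03 = $2,852.15

$2,852.15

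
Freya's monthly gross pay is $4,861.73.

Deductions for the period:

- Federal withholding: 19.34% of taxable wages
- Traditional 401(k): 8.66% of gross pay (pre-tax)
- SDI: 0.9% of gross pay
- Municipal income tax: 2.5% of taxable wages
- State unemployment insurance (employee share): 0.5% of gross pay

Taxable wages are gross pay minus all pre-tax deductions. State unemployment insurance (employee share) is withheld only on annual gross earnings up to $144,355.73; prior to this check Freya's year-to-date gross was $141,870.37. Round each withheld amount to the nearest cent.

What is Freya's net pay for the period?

$3,414.66

Traditional 401(k): $4,861.73 × 0.0866 = $421.03
Taxable wages = $4,861.73 − $421.03 = $4,440.70
Federal withholding: $4,440.70 × 0.1934 = $858.83
Municipal income tax: $4,440.70 × 0.025 = $111.02
State unemployment insurance (employee share): only $144,355.73 − $141,870.37 = $2,485.36 of this check is subject → $2,485.36 × 0.005 = $12.43
SDI: $4,861.73 × 0.009 = $43.76
Total deductions = $421.03 + $858.83 + $111.02 + $12.43 + $43.76 = $1,447.07
Net pay = $4,861.73 − $1,447.07 = $3,414.66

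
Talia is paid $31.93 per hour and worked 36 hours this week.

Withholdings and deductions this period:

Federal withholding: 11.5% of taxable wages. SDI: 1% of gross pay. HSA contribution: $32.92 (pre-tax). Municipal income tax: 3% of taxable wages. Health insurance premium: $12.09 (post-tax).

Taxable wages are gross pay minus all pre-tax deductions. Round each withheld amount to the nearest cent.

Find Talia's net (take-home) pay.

Gross pay: 36 × $31.93 = $1,149.48
HSA contribution: $32.92
Taxable wages = $1,149.48 − $32.92 = $1,116.56
Federal withholding: $1,116.56 × 0.115 = $128.40
Municipal income tax: $1,116.56 × 0.03 = $33.50
SDI: $1,149.48 × 0.01 = $11.49
Health insurance premium: $12.09
Total deductions = $32.92 + $128.40 + $33.50 + $11.49 + $12.09 = $218.40
Net pay = $1,149.48 − $218.40 = $931.08

$931.08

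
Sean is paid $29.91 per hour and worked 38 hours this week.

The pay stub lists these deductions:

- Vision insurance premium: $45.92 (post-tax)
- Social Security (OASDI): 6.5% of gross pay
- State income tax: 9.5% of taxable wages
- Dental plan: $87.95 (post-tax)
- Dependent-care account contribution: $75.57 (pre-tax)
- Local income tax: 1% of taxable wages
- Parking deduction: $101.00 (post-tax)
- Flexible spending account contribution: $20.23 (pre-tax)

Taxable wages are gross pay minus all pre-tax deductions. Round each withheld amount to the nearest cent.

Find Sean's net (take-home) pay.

$622.75

Gross pay: 38 × $29.91 = $1136.58
Flexible spending account contribution: $20.23
Dependent-care account contribution: $75.57
Pre-tax total = $20.23 + $75.57 = $95.80
Taxable wages = $1136.58 − $95.80 = $1040.78
Local income tax: $1040.78 × 0.01 = $10.41
State income tax: $1040.78 × 0.095 = $98.87
Social Security (OASDI): $1136.58 × 0.065 = $73.88
Dental plan: $87.95
Parking deduction: $101.00
Vision insurance premium: $45.92
Total deductions = $20.23 + $75.57 + $10.41 + $98.87 + $73.88 + $87.95 + $101.00 + $45.92 = $513.83
Net pay = $1136.58 − $513.83 = $622.75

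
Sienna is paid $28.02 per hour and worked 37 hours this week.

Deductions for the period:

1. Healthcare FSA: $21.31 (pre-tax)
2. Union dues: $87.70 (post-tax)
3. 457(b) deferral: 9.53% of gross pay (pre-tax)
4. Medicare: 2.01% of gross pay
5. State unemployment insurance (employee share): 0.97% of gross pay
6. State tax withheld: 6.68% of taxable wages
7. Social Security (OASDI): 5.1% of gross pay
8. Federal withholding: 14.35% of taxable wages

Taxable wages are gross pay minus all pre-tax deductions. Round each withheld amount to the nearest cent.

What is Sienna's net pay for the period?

Gross pay: 37 × $28.02 = $1,036.74
Healthcare FSA: $21.31
457(b) deferral: $1,036.74 × 0.0953 = $98.80
Pre-tax total = $21.31 + $98.80 = $120.11
Taxable wages = $1,036.74 − $120.11 = $916.63
State tax withheld: $916.63 × 0.0668 = $61.23
Federal withholding: $916.63 × 0.1435 = $131.54
Social Security (OASDI): $1,036.74 × 0.051 = $52.87
State unemployment insurance (employee share): $1,036.74 × 0.0097 = $10.06
Medicare: $1,036.74 × 0.0201 = $20.84
Union dues: $87.70
Total deductions = $21.31 + $98.80 + $61.23 + $131.54 + $52.87 + $10.06 + $20.84 + $87.70 = $484.35
Net pay = $1,036.74 − $484.35 = $552.39

$552.39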